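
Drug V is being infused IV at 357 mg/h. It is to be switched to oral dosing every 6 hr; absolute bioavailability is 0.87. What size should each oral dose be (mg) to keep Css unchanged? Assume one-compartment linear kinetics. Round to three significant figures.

To maintain the same Css, the systemic dosing rate must be unchanged: F·D/τ = infusion rate.
D = rate × τ / F = 357 × 6 / 0.87 = 2462 mg

2460 mg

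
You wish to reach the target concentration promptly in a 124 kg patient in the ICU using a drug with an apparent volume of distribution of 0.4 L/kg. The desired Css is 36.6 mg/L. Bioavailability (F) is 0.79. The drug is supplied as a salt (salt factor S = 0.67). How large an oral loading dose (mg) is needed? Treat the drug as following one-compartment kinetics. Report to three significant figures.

3430 mg

Total Vd = 0.4 × 124 = 49.60 L
LD = Vd × C / F / S = 49.60 × 36.60 / 0.79 / 0.67 = 3430 mg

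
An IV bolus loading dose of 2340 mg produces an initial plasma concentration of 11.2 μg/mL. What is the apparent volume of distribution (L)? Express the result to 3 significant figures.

209 L

Immediately after an IV bolus, C₀ = Dose / Vd, so Vd = Dose / C₀.
Vd = 2340 / 11.2 = 208.9 L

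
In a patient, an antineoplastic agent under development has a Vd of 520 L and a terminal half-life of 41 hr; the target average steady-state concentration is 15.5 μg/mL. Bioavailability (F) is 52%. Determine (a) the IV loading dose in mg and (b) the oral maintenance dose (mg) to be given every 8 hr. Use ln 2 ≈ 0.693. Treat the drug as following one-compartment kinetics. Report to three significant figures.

LD = Vd × C = 520.0 × 15.5 = 8060 mg
CL = 0.693 × Vd / t½ = 0.693 × 520.0 / 41 = 8.789 L/h
D = CL × Css × τ / F = 8.789 × 15.5 × 8 / 0.52 = 2096 mg

(a) 8060 mg; (b) 2100 mg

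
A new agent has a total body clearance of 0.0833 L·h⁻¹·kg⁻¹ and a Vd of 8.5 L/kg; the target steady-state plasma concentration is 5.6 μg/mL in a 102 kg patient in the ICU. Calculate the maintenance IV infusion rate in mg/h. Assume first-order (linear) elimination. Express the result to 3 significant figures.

47.6 mg/h

CL = 0.0833 L·h⁻¹·kg⁻¹ × 102 kg = 8.497 L/h
R₀ = 8.497 × 5.6 = 47.58 mg/h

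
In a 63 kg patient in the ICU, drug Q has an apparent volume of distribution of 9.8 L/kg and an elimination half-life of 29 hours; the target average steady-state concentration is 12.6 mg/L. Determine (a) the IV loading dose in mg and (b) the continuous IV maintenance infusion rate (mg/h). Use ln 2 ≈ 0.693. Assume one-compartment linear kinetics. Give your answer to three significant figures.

Vd(total) = 63 kg × 9.8 L/kg = 617.4 L
LD = Vd × C = 617.4 × 12.6 = 7779 mg
CL = 0.693 × Vd / t½ = 0.693 × 617.4 / 29 = 14.75 L/h
Infusion rate = CL × Css = 14.75 × 12.6 = 185.9 mg/h

(a) 7780 mg; (b) 186 mg/h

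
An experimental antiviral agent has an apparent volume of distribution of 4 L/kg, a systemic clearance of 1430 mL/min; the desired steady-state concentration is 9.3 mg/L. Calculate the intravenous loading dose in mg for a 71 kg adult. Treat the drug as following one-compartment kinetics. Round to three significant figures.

Total Vd = 4 × 71 = 284.0 L
LD = Vd × C = 284.0 × 9.300 = 2641 mg

2640 mg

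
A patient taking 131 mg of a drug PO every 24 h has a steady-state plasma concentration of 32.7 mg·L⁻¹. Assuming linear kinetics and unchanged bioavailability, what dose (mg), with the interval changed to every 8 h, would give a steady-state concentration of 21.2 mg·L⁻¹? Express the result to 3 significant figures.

28.3 mg

For first-order elimination, Css ∝ F·D/(CL·τ); F and CL are unchanged, so Css ∝ D/τ.
D₂ = D₁ × (Css,target / Css,current) × (τ₂/τ₁) = 131 × (21.2/32.7) × (8/24) = 28.31 mg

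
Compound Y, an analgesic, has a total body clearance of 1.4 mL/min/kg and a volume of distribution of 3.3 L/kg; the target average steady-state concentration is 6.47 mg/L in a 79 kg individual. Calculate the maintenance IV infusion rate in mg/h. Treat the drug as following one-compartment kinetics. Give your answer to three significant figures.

42.9 mg/h

CL = 1.4 mL/min/kg × 79 kg = 110.6 mL/min = 110.6 × 60/1000 = 6.636 L/h
Vd does not affect the maintenance rate; only clearance governs steady-state input.
Infusion rate = CL · Css = 6.636 L/h × 6.47 mg/L = 42.93 mg/h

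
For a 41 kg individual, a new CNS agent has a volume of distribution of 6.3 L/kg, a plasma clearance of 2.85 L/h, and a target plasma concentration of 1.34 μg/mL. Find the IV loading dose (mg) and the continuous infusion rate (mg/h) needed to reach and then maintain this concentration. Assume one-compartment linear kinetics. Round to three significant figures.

Total Vd = 6.3 × 41 = 258.3 L
Loading dose = Vd × C = 258.3 × 1.34 = 346.1 mg
Maintenance: replace elimination → rate = CL × Css = 2.850 × 1.34 = 3.819 mg/h

(a) 346 mg; (b) 3.82 mg/h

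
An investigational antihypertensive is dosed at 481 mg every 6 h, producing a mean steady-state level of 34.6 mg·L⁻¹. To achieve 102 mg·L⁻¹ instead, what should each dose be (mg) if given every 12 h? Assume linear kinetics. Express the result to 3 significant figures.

For first-order elimination, Css ∝ F·D/(CL·τ); F and CL are unchanged, so Css ∝ D/τ.
D₂ = D₁ × (Css,target / Css,current) × (τ₂/τ₁) = 481 × (102/34.6) × (12/6) = 2836 mg

2840 mg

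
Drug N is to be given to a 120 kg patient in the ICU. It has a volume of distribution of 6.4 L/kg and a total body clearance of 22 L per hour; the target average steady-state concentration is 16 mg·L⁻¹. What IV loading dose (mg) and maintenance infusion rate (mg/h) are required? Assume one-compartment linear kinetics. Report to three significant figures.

Vd = 6.4 L/kg × 120 kg = 768.0 L
Loading dose = Vd × C = 768.0 × 16 = 12290 mg
Maintenance infusion rate = CL × Css = 22.00 × 16 = 352.0 mg/h

(a) 12300 mg; (b) 352 mg/h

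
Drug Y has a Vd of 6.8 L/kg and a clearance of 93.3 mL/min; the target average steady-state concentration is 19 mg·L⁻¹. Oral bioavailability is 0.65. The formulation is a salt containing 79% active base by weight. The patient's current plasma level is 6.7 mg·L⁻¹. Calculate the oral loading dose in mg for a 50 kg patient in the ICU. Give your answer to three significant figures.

8140 mg

Vd(total) = 50 kg × 6.8 L/kg = 340.0 L
Concentration deficit ΔC = 19 − 6.7 = 12.30 mg/L
LD = Vd × ΔC / F / S = 340.0 × 12.30 / 0.65 / 0.79 = 8144 mg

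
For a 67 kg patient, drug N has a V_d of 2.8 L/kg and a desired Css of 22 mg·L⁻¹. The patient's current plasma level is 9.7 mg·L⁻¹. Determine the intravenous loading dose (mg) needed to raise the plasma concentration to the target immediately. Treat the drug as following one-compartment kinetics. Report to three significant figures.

Vd = 2.8 L/kg × 67 kg = 187.6 L
The loading dose fills Vd to the target concentration.
Concentration deficit ΔC = 22 − 9.7 = 12.30 mg/L
LD = Vd × ΔC = 187.6 × 12.30 = 2307 mg

2310 mg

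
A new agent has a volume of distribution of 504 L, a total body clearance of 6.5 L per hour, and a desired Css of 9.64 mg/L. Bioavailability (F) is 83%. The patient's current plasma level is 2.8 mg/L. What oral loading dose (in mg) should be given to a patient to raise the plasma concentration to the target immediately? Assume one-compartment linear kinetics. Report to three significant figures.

LD is governed by Vd — clearance does not enter the loading-dose calculation.
Concentration deficit ΔC = 9.64 − 2.8 = 6.840 mg/L
LD = Vd × ΔC / F = 504.0 × 6.840 / 0.83 = 4153 mg

4150 mg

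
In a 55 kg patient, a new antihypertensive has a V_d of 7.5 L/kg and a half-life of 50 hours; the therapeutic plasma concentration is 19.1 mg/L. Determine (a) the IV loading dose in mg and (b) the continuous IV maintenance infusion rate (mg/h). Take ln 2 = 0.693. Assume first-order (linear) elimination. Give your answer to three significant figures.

(a) 7880 mg; (b) 109 mg/h

Vd(total) = 55 kg × 7.5 L/kg = 412.5 L
LD = Vd × C = 412.5 × 19.1 = 7879 mg
CL = 0.693 × Vd / t½ = 0.693 × 412.5 / 50 = 5.717 L/h
Infusion rate = CL × Css = 5.717 × 19.1 = 109.2 mg/h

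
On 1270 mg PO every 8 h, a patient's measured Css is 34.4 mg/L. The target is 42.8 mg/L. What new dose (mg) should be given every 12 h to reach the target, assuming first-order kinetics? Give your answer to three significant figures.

2370 mg

For first-order elimination, Css ∝ F·D/(CL·τ); F and CL are unchanged, so Css ∝ D/τ.
D₂ = D₁ × (Css,target / Css,current) × (τ₂/τ₁) = 1270 × (42.8/34.4) × (12/8) = 2370 mg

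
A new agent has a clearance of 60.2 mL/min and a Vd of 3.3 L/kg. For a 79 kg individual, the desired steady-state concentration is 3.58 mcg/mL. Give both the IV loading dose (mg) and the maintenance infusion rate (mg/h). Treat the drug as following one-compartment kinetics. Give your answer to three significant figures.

Total Vd = 3.3 × 79 = 260.7 L
LD = Vd · C_target = 260.7 × 3.58 = 933.3 mg
Convert clearance: 60.2 mL/min × 60 min/h ÷ 1000 mL/L = 3.612 L/h
Maintenance infusion rate = CL × Css = 3.612 × 3.58 = 12.93 mg/h

(a) 933 mg; (b) 12.9 mg/h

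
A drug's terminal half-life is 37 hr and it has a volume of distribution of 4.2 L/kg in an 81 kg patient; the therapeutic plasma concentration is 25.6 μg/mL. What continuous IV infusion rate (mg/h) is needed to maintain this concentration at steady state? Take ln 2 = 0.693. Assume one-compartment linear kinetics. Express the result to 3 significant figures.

Total Vd = 4.2 × 81 = 340.2 L
k = 0.693/37 = 0.01873 h⁻¹, so CL = k·Vd = 0.01873 × 340.2 = 6.372 L/h
Infusion rate = CL × Css = 6.372 × 25.6 = 163.1 mg/h

163 mg/h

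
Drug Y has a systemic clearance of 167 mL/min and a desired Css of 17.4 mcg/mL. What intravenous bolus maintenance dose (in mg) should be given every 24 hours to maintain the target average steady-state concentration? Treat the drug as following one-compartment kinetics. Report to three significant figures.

4180 mg

CL = 167 mL/min = 167 × 0.06 = 10.02 L/h
D = CL × Css × τ = 10.02 × 17.4 × 24 = 4184 mg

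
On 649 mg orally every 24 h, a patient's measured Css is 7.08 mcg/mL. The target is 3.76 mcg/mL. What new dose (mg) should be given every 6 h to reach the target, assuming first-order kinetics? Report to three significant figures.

With linear kinetics, Css is proportional to dose rate (D/τ) at fixed clearance.
D₂ = D₁ × (Css,target / Css,current) × (τ₂/τ₁) = 649 × (3.76/7.08) × (6/24) = 86.17 mg

86.2 mg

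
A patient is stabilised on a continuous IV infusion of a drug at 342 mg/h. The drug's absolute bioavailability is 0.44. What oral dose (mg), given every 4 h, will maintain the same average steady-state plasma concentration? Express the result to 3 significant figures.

To maintain the same Css, the systemic dosing rate must be unchanged: F·D/τ = infusion rate.
D = rate × τ / F = 342 × 4 / 0.44 = 3109 mg

3110 mg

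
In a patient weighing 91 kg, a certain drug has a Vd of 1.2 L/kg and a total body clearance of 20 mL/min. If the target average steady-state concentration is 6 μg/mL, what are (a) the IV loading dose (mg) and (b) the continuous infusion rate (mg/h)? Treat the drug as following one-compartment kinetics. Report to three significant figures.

(a) 655 mg; (b) 7.20 mg/h

Vd = 1.2 L/kg × 91 kg = 109.2 L
LD = Vd · C_target = 109.2 × 6 = 655.2 mg
CL = 20 mL/min = 20 × 0.06 = 1.200 L/h
Maintenance infusion rate = CL × Css = 1.200 × 6 = 7.200 mg/h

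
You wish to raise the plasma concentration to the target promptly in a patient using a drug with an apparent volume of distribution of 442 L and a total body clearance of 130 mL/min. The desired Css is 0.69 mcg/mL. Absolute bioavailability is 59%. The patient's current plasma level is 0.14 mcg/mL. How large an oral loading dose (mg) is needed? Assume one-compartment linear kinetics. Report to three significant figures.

Concentration deficit ΔC = 0.69 − 0.14 = 0.5500 mg/L
LD = Vd × ΔC / F = 442.0 × 0.5500 / 0.59 = 412.0 mg

412 mg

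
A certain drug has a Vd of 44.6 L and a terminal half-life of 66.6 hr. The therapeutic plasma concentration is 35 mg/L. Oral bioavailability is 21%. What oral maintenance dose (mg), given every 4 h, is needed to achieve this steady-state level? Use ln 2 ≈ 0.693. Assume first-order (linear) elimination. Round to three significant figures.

CL = 0.693 × Vd / t½ = 0.693 × 44.60 / 66.6 = 0.4641 L/h
D = CL × Css × τ / F = 0.4641 × 35 × 4 / 0.21 = 309.4 mg

309 mg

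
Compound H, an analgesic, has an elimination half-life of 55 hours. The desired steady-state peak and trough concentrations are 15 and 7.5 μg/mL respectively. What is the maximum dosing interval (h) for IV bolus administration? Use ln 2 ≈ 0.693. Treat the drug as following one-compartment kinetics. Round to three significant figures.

55.0 h

k = 0.693 / t½ = 0.693 / 55 = 0.01260 h⁻¹
Between IV bolus doses, concentration decays as C = C₀·e^(−kτ), so C_peak/C_trough = e^(kτ).
τ_max = ln(C_peak/C_trough) / k = ln(15/7.5) / 0.01260 = 0.6931 / 0.01260 = 55.01 h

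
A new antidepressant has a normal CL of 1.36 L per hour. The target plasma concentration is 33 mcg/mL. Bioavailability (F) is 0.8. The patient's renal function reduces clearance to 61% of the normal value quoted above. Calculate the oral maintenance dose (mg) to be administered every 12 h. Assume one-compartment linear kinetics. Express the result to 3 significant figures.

411 mg

Patient clearance = 0.61 × 1.360 = 0.8296 L/h
D = CL × Css × τ / F = 0.8296 × 33 × 12 / 0.8 = 410.7 mg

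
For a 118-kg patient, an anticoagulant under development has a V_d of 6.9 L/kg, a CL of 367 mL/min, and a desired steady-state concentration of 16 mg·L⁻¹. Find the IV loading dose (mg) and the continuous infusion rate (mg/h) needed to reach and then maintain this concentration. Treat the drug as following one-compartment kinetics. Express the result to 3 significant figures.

Vd(total) = 118 kg × 6.9 L/kg = 814.2 L
Loading dose = Vd × C = 814.2 × 16 = 13030 mg
Convert clearance: 367 mL/min × 60 min/h ÷ 1000 mL/L = 22.02 L/h
Maintenance: replace elimination → rate = CL × Css = 22.02 × 16 = 352.3 mg/h

(a) 13000 mg; (b) 352 mg/h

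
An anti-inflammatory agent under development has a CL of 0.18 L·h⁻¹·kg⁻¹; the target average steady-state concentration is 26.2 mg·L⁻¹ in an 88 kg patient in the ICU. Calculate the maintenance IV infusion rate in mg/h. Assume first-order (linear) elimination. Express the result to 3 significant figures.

CL = 0.18 L·h⁻¹·kg⁻¹ × 88 kg = 15.84 L/h
At steady state, infusion rate equals elimination rate: rate in = CL × Css.
Rate = CL × Css = 15.84 × 26.2 = 415.0 mg/h

415 mg/h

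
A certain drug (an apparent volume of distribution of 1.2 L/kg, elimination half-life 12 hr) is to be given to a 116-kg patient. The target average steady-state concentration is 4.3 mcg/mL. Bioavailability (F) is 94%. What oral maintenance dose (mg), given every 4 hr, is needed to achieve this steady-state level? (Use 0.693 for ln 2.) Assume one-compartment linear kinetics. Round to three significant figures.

147 mg

Vd(total) = 116 kg × 1.2 L/kg = 139.2 L
CL = 0.693 × Vd / t½ = 0.693 × 139.2 / 12 = 8.039 L/h
D = CL × Css × τ / F = 8.039 × 4.3 × 4 / 0.94 = 147.1 mg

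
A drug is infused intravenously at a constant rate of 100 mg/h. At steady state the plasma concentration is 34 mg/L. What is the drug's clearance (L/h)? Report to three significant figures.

At steady state, infusion rate = CL × Css, so CL = rate / Css.
CL = 100 / 34 = 2.941 L/h

2.94 L/h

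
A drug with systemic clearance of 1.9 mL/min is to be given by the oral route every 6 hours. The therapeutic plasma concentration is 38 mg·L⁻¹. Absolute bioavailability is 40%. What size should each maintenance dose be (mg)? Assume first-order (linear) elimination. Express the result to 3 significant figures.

CL = 1.9 mL/min = 1.9 × 0.06 = 0.1140 L/h
D = CL × Css × τ / F = 0.1140 × 38 × 6 / 0.4 = 64.98 mg

65.0 mg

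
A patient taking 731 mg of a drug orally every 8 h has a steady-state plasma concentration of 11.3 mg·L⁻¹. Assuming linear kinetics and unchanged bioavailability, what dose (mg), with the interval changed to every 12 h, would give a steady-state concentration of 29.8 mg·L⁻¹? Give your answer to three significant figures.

2890 mg

For first-order elimination, Css ∝ F·D/(CL·τ); F and CL are unchanged, so Css ∝ D/τ.
D₂ = D₁ × (Css,target / Css,current) × (τ₂/τ₁) = 731 × (29.8/11.3) × (12/8) = 2892 mg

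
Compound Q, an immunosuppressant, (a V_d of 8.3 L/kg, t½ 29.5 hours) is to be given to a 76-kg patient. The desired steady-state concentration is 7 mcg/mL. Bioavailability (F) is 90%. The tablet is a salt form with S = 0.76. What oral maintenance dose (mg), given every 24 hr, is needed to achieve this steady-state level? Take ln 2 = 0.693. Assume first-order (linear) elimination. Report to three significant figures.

3640 mg

Vd(total) = 76 kg × 8.3 L/kg = 630.8 L
CL = 0.693 × Vd / t½ = 0.693 × 630.8 / 29.5 = 14.82 L/h
D = CL × Css × τ / F / S = 14.82 × 7 × 24 / 0.9 / 0.76 = 3640 mg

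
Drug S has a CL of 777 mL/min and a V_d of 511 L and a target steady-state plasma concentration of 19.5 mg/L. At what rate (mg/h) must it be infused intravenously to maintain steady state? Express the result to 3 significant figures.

909 mg/h

CL = 777 mL/min = 777 × 0.06 = 46.62 L/h
R₀ = 46.62 × 19.5 = 909.1 mg/h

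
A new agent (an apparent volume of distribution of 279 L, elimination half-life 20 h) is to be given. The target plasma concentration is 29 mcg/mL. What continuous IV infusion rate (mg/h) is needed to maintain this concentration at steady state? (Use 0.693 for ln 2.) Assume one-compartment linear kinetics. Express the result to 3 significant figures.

280 mg/h

CL = ln 2 · Vd / t½ = 0.693 × 279.0 / 20 = 9.667 L/h
Infusion rate = CL × Css = 9.667 × 29 = 280.3 mg/h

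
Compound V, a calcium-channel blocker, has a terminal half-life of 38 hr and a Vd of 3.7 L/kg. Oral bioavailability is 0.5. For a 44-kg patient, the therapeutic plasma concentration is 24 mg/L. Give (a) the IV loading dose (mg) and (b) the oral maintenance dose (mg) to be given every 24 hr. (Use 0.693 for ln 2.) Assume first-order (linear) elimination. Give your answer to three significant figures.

Vd(total) = 44 kg × 3.7 L/kg = 162.8 L
LD = Vd × C = 162.8 × 24 = 3907 mg
CL = 0.693 × Vd / t½ = 0.693 × 162.8 / 38 = 2.969 L/h
D = CL × Css × τ / F = 2.969 × 24 × 24 / 0.5 = 3420 mg

(a) 3910 mg; (b) 3420 mg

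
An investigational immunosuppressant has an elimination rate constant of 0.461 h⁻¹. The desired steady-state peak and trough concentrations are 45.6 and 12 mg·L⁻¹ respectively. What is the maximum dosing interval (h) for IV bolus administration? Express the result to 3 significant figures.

2.90 h

Between IV bolus doses, concentration decays as C = C₀·e^(−kτ), so C_peak/C_trough = e^(kτ).
τ_max = ln(C_peak/C_trough) / k = ln(45.6/12) / 0.4610 = 1.335 / 0.4610 = 2.896 h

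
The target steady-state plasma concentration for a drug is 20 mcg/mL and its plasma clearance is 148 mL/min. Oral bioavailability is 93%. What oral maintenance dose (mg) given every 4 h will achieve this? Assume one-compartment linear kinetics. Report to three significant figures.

764 mg

CL = 148 mL/min × 60/1000 = 8.880 L/h
D = CL × Css × τ / F = 8.880 × 20 × 4 / 0.93 = 763.9 mg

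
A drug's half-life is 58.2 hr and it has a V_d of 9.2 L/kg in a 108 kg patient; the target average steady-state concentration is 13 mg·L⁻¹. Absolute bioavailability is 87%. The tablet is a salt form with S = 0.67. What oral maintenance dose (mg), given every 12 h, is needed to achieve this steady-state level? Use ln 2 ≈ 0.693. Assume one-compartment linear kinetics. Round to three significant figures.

3170 mg

Vd = 9.2 L/kg × 108 kg = 993.6 L
k = 0.693/58.2 = 0.01191 h⁻¹, so CL = k·Vd = 0.01191 × 993.6 = 11.83 L/h
D = CL × Css × τ / F / S = 11.83 × 13 × 12 / 0.87 / 0.67 = 3166 mg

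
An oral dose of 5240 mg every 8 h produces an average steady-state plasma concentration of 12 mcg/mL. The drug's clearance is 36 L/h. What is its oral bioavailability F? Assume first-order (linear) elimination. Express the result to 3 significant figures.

F·D/τ = CL·Css at steady state → F = CL·Css·τ / D.
F = 36 × 12 × 8 / 5240 = 0.660

0.660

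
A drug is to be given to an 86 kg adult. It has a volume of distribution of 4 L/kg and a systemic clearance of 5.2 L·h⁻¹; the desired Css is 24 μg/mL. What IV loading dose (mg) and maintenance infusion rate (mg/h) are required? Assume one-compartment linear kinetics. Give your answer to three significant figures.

(a) 8260 mg; (b) 125 mg/h

Vd(total) = 86 kg × 4 L/kg = 344.0 L
Loading: fill Vd to C_target → 344.0 L × 24 mg/L = 8256 mg
Maintenance: replace elimination → rate = CL × Css = 5.200 × 24 = 124.8 mg/h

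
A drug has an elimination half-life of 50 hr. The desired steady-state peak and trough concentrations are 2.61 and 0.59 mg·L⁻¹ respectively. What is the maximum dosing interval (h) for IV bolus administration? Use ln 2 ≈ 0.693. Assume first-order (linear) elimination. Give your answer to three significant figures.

k = 0.693 / t½ = 0.693 / 50 = 0.01386 h⁻¹
Between IV bolus doses, concentration decays as C = C₀·e^(−kτ), so C_peak/C_trough = e^(kτ).
τ_max = ln(C_peak/C_trough) / k = ln(2.61/0.59) / 0.01386 = 1.487 / 0.01386 = 107.3 h

107 h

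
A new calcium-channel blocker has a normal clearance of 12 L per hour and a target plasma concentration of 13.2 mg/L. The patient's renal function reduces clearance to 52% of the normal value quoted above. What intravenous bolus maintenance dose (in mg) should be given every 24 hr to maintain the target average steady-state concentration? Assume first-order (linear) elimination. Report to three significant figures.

1980 mg

Patient clearance = 0.52 × 12.00 = 6.240 L/h
D = CL × Css × τ = 6.240 × 13.2 × 24 = 1977 mg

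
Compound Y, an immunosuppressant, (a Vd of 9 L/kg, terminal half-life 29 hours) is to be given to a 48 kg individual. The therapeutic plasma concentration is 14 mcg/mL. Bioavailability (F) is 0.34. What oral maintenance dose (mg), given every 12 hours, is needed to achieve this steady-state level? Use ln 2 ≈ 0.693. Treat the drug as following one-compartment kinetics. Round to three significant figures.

Total Vd = 9 × 48 = 432.0 L
k = 0.693/29 = 0.02390 h⁻¹, so CL = k·Vd = 0.02390 × 432.0 = 10.32 L/h
D = CL × Css × τ / F = 10.32 × 14 × 12 / 0.34 = 5099 mg

5100 mg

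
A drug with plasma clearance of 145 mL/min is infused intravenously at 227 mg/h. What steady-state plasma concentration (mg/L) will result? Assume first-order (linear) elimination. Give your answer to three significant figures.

26.1 mg/L

CL = 145 mL/min × 60/1000 = 8.700 L/h
Css = rate / CL = 227 / 8.700 = 26.09 mg/L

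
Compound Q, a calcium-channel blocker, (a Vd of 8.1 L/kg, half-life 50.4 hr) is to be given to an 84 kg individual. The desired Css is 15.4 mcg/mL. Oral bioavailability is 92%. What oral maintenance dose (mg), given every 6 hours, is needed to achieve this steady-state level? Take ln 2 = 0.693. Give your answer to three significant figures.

940 mg

Vd(total) = 84 kg × 8.1 L/kg = 680.4 L
CL = ln 2 · Vd / t½ = 0.693 × 680.4 / 50.4 = 9.356 L/h
D = CL × Css × τ / F = 9.356 × 15.4 × 6 / 0.92 = 939.7 mg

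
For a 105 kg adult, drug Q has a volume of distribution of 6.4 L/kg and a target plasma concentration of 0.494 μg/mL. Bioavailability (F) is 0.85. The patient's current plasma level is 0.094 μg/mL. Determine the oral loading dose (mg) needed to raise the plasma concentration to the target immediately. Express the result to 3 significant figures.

316 mg

Vd = 6.4 L/kg × 105 kg = 672.0 L
Concentration deficit ΔC = 0.494 − 0.094 = 0.4000 mg/L
LD = Vd × ΔC / F = 672.0 × 0.4000 / 0.85 = 316.2 mg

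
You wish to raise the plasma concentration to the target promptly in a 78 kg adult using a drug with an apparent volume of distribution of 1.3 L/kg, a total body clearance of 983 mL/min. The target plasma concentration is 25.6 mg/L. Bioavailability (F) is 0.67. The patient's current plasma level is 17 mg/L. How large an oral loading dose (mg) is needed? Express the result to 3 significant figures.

Vd(total) = 78 kg × 1.3 L/kg = 101.4 L
Concentration deficit ΔC = 25.6 − 17 = 8.600 mg/L
LD = Vd × ΔC / F = 101.4 × 8.600 / 0.67 = 1302 mg

1300 mg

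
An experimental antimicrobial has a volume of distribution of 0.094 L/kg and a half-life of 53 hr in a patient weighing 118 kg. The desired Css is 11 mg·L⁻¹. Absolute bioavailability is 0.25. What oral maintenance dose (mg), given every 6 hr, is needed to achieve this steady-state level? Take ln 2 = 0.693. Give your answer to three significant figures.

Vd = 0.094 L/kg × 118 kg = 11.09 L
CL = 0.693 × Vd / t½ = 0.693 × 11.09 / 53 = 0.1450 L/h
D = CL × Css × τ / F = 0.1450 × 11 × 6 / 0.25 = 38.28 mg

38.3 mg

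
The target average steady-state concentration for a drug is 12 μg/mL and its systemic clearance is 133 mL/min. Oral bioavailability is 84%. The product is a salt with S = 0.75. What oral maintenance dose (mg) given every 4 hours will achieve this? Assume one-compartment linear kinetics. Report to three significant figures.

608 mg

CL = 133 mL/min = 133 × 0.06 = 7.980 L/h
D = CL × Css × τ / F / S = 7.980 × 12 × 4 / 0.84 / 0.75 = 608.0 mg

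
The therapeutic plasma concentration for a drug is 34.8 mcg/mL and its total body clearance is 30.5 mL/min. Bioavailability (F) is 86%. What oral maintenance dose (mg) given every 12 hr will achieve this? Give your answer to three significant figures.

CL = 30.5 mL/min = 30.5 × 0.06 = 1.830 L/h
At steady state, dose per interval replaces the amount cleared in that interval: F·D/τ = CL·Css.
D = CL × Css × τ / F = 1.830 × 34.8 × 12 / 0.86 = 888.6 mg

889 mg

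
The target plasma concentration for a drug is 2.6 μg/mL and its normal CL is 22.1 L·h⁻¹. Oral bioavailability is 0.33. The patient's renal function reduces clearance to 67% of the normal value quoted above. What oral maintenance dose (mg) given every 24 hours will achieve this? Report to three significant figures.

2800 mg

Patient clearance = 0.67 × 22.10 = 14.81 L/h
At steady state, dose per interval replaces the amount cleared in that interval: F·D/τ = CL·Css.
D = CL × Css × τ / F = 14.81 × 2.6 × 24 / 0.33 = 2800 mg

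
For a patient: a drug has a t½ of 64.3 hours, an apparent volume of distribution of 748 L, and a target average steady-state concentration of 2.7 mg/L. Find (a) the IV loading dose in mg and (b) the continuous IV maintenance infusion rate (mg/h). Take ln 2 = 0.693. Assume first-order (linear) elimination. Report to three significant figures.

(a) 2020 mg; (b) 21.8 mg/h

LD = Vd × C = 748.0 × 2.7 = 2020 mg
CL = 0.693 × Vd / t½ = 0.693 × 748.0 / 64.3 = 8.062 L/h
Infusion rate = CL × Css = 8.062 × 2.7 = 21.77 mg/h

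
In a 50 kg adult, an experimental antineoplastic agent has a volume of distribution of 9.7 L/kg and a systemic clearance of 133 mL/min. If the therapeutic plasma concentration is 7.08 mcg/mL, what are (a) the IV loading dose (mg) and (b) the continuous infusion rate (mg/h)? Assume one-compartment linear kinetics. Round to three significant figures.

Total Vd = 9.7 × 50 = 485.0 L
Loading dose = Vd × C = 485.0 × 7.08 = 3434 mg
Convert clearance: 133 mL/min × 60 min/h ÷ 1000 mL/L = 7.980 L/h
Maintenance: replace elimination → rate = CL × Css = 7.980 × 7.08 = 56.50 mg/h

(a) 3430 mg; (b) 56.5 mg/h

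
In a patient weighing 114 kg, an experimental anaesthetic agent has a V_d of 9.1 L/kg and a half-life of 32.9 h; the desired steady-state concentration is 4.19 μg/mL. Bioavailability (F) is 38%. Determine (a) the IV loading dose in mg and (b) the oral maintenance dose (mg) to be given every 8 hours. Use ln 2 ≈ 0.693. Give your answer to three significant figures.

Total Vd = 9.1 × 114 = 1037 L
LD = Vd × C = 1037 × 4.19 = 4345 mg
CL = 0.693 × Vd / t½ = 0.693 × 1037 / 32.9 = 21.84 L/h
D = CL × Css × τ / F = 21.84 × 4.19 × 8 / 0.38 = 1927 mg

(a) 4350 mg; (b) 1930 mg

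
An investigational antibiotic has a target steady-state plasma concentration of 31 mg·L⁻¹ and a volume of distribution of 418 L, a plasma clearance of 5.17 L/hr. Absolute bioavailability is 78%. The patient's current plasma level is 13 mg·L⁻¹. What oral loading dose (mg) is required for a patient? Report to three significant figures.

Concentration deficit ΔC = 31 − 13 = 18.00 mg/L
LD = Vd × ΔC / F = 418.0 × 18.00 / 0.78 = 9646 mg

9650 mg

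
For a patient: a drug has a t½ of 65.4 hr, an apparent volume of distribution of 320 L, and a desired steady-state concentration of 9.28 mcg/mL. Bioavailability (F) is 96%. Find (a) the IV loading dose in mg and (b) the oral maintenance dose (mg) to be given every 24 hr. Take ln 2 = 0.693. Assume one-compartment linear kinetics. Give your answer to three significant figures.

(a) 2970 mg; (b) 787 mg

LD = Vd × C = 320.0 × 9.28 = 2970 mg
CL = 0.693 × Vd / t½ = 0.693 × 320.0 / 65.4 = 3.391 L/h
D = CL × Css × τ / F = 3.391 × 9.28 × 24 / 0.96 = 786.7 mg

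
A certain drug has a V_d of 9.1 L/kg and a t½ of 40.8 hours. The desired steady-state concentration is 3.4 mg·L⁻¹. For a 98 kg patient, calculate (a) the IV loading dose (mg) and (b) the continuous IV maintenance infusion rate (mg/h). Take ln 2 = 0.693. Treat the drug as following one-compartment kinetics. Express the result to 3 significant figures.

(a) 3030 mg; (b) 51.5 mg/h

Vd(total) = 98 kg × 9.1 L/kg = 891.8 L
LD = Vd × C = 891.8 × 3.4 = 3032 mg
CL = 0.693 × Vd / t½ = 0.693 × 891.8 / 40.8 = 15.15 L/h
Infusion rate = CL × Css = 15.15 × 3.4 = 51.51 mg/h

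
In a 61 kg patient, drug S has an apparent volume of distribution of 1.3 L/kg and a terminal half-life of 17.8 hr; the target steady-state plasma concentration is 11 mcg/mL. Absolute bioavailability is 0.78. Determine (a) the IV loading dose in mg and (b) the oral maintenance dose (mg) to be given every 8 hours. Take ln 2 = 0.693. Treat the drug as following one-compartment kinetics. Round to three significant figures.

Vd = 1.3 L/kg × 61 kg = 79.30 L
LD = Vd × C = 79.30 × 11 = 872.3 mg
CL = 0.693 × Vd / t½ = 0.693 × 79.30 / 17.8 = 3.087 L/h
D = CL × Css × τ / F = 3.087 × 11 × 8 / 0.78 = 348.3 mg

(a) 872 mg; (b) 348 mg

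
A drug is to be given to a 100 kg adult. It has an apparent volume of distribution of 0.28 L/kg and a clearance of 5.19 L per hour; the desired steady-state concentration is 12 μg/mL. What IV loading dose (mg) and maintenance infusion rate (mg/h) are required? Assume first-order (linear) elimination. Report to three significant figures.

(a) 336 mg; (b) 62.3 mg/h

Vd(total) = 100 kg × 0.28 L/kg = 28.00 L
Loading dose = Vd × C = 28.00 × 12 = 336.0 mg
Maintenance infusion rate = CL × Css = 5.190 × 12 = 62.28 mg/h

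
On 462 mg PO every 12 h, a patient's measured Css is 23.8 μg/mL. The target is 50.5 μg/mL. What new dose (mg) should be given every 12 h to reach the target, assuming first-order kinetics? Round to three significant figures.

For first-order elimination, Css ∝ F·D/(CL·τ); F and CL are unchanged, so Css ∝ D/τ.
D₂ = D₁ × (Css,target / Css,current) = 462 × 50.5/23.8 = 980.3 mg

980 mg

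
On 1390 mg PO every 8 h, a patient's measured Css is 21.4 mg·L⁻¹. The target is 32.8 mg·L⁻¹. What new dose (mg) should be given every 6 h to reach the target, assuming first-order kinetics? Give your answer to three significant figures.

1600 mg

For first-order elimination, Css ∝ F·D/(CL·τ); F and CL are unchanged, so Css ∝ D/τ.
D₂ = D₁ × (Css,target / Css,current) × (τ₂/τ₁) = 1390 × (32.8/21.4) × (6/8) = 1598 mg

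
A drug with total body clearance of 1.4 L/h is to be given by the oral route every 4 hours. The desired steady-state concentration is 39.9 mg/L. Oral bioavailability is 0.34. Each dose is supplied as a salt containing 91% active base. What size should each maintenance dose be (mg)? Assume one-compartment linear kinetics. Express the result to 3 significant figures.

At steady state, dose per interval replaces the amount cleared in that interval: F·S·D/τ = CL·Css.
D = CL × Css × τ / F / S = 1.400 × 39.9 × 4 / 0.34 / 0.91 = 722.2 mg

722 mg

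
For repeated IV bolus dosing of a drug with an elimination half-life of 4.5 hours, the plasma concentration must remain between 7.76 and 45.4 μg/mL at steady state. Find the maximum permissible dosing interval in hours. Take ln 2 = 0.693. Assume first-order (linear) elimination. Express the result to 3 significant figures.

11.5 h

k = 0.693 / t½ = 0.693 / 4.5 = 0.1540 h⁻¹
Between IV bolus doses, concentration decays as C = C₀·e^(−kτ), so C_peak/C_trough = e^(kτ).
τ_max = ln(C_peak/C_trough) / k = ln(45.4/7.76) / 0.1540 = 1.767 / 0.1540 = 11.47 h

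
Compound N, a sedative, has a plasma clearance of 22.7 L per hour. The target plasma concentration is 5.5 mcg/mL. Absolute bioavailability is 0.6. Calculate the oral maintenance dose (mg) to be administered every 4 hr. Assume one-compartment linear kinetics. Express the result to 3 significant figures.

At steady state, dose per interval replaces the amount cleared in that interval: F·D/τ = CL·Css.
D = CL × Css × τ / F = 22.70 × 5.5 × 4 / 0.6 = 832.3 mg

832 mg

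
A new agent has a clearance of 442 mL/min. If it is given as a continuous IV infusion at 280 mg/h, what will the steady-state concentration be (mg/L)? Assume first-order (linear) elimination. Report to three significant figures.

CL = 442 mL/min = 442 × 0.06 = 26.52 L/h
Css = rate / CL = 280 / 26.52 = 10.56 mg/L

10.6 mg/L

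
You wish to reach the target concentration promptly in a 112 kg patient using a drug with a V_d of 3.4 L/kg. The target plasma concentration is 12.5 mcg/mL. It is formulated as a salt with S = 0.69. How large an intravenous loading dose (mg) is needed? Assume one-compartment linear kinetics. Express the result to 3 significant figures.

Vd(total) = 112 kg × 3.4 L/kg = 380.8 L
LD = Vd × C / S = 380.8 × 12.50 / 0.69 = 6899 mg

6900 mg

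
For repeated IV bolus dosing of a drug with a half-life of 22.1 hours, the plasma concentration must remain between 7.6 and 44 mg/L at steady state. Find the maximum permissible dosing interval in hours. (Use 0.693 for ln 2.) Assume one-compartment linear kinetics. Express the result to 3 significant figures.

56.0 h

k = 0.693 / t½ = 0.693 / 22.1 = 0.03136 h⁻¹
Between IV bolus doses, concentration decays as C = C₀·e^(−kτ), so C_peak/C_trough = e^(kτ).
τ_max = ln(C_peak/C_trough) / k = ln(44/7.6) / 0.03136 = 1.756 / 0.03136 = 55.99 h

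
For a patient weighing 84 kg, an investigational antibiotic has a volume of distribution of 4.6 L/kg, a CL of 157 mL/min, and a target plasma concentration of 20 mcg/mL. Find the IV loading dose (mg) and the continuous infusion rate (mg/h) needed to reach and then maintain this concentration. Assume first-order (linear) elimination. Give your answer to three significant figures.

Total Vd = 4.6 × 84 = 386.4 L
LD = Vd · C_target = 386.4 × 20 = 7728 mg
CL = 157 mL/min × 60/1000 = 9.420 L/h
Maintenance: replace elimination → rate = CL × Css = 9.420 × 20 = 188.4 mg/h

(a) 7730 mg; (b) 188 mg/h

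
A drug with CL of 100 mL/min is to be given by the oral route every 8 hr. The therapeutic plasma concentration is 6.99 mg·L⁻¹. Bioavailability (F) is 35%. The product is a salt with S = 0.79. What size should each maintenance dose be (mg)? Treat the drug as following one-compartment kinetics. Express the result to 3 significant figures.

CL = 100 mL/min × 60/1000 = 6.000 L/h
D = CL × Css × τ / F / S = 6.000 × 6.99 × 8 / 0.35 / 0.79 = 1213 mg

1210 mg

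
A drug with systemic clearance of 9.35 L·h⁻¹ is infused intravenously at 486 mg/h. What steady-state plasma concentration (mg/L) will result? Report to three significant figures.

Css = rate / CL = 486 / 9.350 = 51.98 mg/L

52.0 mg/L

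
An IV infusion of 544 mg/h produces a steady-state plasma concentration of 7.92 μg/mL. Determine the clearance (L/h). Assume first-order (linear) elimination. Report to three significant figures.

At steady state, infusion rate = CL × Css, so CL = rate / Css.
CL = 544 / 7.92 = 68.69 L/h

68.7 L/h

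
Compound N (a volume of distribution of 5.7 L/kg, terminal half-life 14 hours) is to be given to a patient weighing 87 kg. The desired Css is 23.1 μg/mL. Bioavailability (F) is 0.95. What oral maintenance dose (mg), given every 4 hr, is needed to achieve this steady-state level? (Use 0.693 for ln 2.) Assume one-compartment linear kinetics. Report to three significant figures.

Vd = 5.7 L/kg × 87 kg = 495.9 L
k = 0.693/14 = 0.04950 h⁻¹, so CL = k·Vd = 0.04950 × 495.9 = 24.55 L/h
D = CL × Css × τ / F = 24.55 × 23.1 × 4 / 0.95 = 2388 mg

2390 mg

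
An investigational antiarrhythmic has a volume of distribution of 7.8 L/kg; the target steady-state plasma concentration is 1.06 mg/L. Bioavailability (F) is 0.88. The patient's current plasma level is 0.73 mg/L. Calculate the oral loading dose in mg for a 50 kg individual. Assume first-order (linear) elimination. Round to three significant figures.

Total Vd = 7.8 × 50 = 390.0 L
Concentration deficit ΔC = 1.06 − 0.73 = 0.3300 mg/L
LD = Vd × ΔC / F = 390.0 × 0.3300 / 0.88 = 146.3 mg

146 mg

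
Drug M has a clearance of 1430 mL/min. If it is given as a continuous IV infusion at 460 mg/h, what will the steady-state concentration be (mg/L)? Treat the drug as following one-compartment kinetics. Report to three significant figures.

5.36 mg/L

Convert clearance: 1430 mL/min × 60 min/h ÷ 1000 mL/L = 85.80 L/h
Css = rate / CL = 460 / 85.80 = 5.361 mg/L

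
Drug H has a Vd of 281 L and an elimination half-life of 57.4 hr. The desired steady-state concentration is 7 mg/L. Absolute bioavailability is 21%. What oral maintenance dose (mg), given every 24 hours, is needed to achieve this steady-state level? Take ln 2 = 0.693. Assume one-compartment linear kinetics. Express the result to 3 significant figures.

2710 mg

k = 0.693/57.4 = 0.01207 h⁻¹, so CL = k·Vd = 0.01207 × 281.0 = 3.392 L/h
D = CL × Css × τ / F = 3.392 × 7 × 24 / 0.21 = 2714 mg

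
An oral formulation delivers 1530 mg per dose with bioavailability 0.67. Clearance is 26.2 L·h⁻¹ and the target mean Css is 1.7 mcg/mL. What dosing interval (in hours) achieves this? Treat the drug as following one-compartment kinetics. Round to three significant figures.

23.0 h

F·D/τ = CL·Css → τ = F·D / (CL·Css).
τ = 0.67 × 1530 / (26.2 × 1.7) = 23.02 h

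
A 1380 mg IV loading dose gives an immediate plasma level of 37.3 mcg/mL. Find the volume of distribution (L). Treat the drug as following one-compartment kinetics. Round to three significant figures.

Immediately after an IV bolus, C₀ = Dose / Vd, so Vd = Dose / C₀.
Vd = 1380 / 37.3 = 37.00 L

37.0 L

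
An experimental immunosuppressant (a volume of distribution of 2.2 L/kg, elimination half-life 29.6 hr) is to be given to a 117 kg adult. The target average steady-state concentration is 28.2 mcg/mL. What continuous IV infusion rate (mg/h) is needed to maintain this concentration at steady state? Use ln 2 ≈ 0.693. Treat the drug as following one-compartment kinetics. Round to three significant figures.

170 mg/h

Total Vd = 2.2 × 117 = 257.4 L
CL = ln 2 · Vd / t½ = 0.693 × 257.4 / 29.6 = 6.026 L/h
Infusion rate = CL × Css = 6.026 × 28.2 = 169.9 mg/h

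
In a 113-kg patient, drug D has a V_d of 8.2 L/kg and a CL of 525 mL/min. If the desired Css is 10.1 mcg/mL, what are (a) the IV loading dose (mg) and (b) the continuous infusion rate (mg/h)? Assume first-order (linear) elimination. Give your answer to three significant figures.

Vd(total) = 113 kg × 8.2 L/kg = 926.6 L
Loading: fill Vd to C_target → 926.6 L × 10.1 mg/L = 9359 mg
CL = 525 mL/min × 60/1000 = 31.50 L/h
Infusion rate = 31.50 L/h × 10.1 mg/L = 318.2 mg/h

(a) 9360 mg; (b) 318 mg/h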